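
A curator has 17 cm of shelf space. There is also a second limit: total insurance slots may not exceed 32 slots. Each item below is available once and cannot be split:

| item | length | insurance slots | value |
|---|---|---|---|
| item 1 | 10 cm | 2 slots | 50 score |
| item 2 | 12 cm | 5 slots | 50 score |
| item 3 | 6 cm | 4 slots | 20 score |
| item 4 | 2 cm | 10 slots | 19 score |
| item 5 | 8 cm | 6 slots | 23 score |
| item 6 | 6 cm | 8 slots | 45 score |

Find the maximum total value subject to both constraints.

95 score

Feasible sets respecting both limits:
- item 1+item 6: length 16, insurance slots 10, value 95
- item 4+item 5+item 6: length 16, insurance slots 24, value 87
- item 3+item 4+item 6: length 14, insurance slots 22, value 84
- item 1+item 3: length 16, insurance slots 6, value 70
Best: 95 score.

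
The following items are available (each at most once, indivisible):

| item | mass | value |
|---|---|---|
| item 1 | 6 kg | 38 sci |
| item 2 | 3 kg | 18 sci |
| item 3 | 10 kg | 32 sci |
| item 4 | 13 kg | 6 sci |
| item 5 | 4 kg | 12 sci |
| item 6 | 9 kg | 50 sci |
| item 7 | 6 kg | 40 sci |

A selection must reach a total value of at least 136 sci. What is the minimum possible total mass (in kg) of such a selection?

24

Subsets with value ≥ 136, sorted by total mass:
- item 1+item 2+item 6+item 7: mass 24, value 146
- item 1+item 5+item 6+item 7: mass 25, value 140
- item 1+item 2+item 5+item 6+item 7: mass 28, value 158
Minimum mass: 24 kg.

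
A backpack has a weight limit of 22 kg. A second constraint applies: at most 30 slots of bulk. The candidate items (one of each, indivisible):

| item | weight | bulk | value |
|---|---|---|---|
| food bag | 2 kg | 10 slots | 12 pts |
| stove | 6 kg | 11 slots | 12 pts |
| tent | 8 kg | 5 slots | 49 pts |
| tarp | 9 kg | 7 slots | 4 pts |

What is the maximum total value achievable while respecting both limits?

73 pts

Feasible sets respecting both limits:
- food bag+stove+tent: weight 16, bulk 26, value 73
- food bag+tent+tarp: weight 19, bulk 22, value 65
- food bag+tent: weight 10, bulk 15, value 61
- stove+tent: weight 14, bulk 16, value 61
Best: 73 pts.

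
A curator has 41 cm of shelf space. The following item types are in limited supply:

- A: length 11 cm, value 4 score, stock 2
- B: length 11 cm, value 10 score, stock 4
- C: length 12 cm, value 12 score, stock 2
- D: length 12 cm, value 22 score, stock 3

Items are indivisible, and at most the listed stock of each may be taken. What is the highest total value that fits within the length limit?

66 score

Best selections within length 41 and stock limits:
- 3×D: length 36, value 66
- 1×C + 2×D: length 36, value 56
Best: 66 score.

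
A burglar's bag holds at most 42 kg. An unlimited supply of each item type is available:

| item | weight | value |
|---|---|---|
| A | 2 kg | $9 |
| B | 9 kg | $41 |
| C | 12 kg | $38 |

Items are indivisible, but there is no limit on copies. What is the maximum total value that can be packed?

$191

Best value-per-unit is B at 41/9; filling with it alone gives 4×41 = 164.
Optimal mix: 3×A + 4×B → weight 42, value 191.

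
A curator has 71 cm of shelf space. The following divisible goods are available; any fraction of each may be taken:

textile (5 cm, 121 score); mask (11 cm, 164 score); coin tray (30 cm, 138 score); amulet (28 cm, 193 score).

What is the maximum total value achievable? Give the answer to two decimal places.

Take in order of value per unit:
- textile (121/5 per unit): all 5 → value 121, running total 121.00
- mask (164/11 per unit): all 11 → value 164, running total 285.00
- amulet (193/28 per unit): all 28 → value 193, running total 478.00
- coin tray (138/30 per unit): 27 of 30 → value 27×138/30 = 124.2000, running total 602.20
Total 602.20.

602.20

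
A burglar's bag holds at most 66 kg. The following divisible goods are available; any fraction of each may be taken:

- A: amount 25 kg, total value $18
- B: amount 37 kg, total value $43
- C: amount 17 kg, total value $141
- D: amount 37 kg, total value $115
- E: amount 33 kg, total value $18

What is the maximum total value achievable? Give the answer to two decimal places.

Take in order of value per unit:
- C (141/17 per unit): all 17 → value 141, running total 141.00
- D (115/37 per unit): all 37 → value 115, running total 256.00
- B (43/37 per unit): 12 of 37 → value 12×43/37 = 13.9459, running total 269.95
Total 269.95.

269.95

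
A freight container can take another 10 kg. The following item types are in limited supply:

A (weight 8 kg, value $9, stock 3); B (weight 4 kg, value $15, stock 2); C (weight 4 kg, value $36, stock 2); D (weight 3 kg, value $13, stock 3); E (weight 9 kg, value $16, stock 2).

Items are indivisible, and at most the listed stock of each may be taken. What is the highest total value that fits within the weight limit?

$72

Top feasible selections:
- 2×C: weight 8, value 72
- 1×C + 2×D: weight 10, value 62
- 1×B + 1×C: weight 8, value 51
- 1×C + 1×D: weight 7, value 49
Best: $72.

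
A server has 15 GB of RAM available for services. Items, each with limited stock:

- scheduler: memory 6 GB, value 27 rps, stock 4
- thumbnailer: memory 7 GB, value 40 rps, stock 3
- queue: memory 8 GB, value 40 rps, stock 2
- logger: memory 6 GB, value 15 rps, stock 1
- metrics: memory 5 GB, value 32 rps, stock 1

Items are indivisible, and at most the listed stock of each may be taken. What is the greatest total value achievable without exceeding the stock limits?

Top feasible selections:
- 2×thumbnailer: memory 14, value 80
- 1×thumbnailer + 1×queue: memory 15, value 80
- 1×thumbnailer + 1×metrics: memory 12, value 72
Best: 80 rps.

80 rps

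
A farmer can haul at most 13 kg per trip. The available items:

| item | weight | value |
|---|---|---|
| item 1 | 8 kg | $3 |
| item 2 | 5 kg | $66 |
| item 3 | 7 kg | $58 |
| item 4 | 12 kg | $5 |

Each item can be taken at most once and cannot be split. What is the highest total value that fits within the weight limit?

Check high-value combinations within 13 kg:
- item 2+item 3: weight 5+7=12, value 66+58=124
- item 1+item 2: weight 8+5=13, value 3+66=69
- item 2: weight 5, value 66
- item 3: weight 7, value 58
Best: $124.

$124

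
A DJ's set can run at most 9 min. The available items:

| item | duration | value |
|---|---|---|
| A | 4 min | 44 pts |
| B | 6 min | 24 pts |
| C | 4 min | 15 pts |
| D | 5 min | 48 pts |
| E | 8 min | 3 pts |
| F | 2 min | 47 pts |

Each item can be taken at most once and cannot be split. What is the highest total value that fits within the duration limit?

Check high-value combinations within 9 min:
- D+F: duration 5+2=7, value 48+47=95
- A+D: duration 4+5=9, value 44+48=92
- A+F: duration 4+2=6, value 44+47=91
- B+F: duration 6+2=8, value 24+47=71
Best: 95 pts.

95 pts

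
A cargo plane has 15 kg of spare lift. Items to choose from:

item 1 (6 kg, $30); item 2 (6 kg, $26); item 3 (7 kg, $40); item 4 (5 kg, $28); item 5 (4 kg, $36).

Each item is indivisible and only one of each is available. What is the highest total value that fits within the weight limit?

$94

This is a 0/1 knapsack; check combinations near the capacity.
- item 1+item 4+item 5: weight 6+5+4=15, value 30+28+36=94
- item 2+item 4+item 5: weight 6+5+4=15, value 26+28+36=90
- item 3+item 5: weight 7+4=11, value 40+36=76
- item 1+item 3: weight 6+7=13, value 30+40=70
Best: $94.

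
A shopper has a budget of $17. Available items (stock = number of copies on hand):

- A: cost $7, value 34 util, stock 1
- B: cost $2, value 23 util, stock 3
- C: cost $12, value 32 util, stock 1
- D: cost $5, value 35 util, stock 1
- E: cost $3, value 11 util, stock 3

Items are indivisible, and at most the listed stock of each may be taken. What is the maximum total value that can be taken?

126 util

Top feasible selections:
- 3×B + 1×D + 2×E: cost 17, value 126
- 3×B + 1×D + 1×E: cost 14, value 115
Best: 126 util.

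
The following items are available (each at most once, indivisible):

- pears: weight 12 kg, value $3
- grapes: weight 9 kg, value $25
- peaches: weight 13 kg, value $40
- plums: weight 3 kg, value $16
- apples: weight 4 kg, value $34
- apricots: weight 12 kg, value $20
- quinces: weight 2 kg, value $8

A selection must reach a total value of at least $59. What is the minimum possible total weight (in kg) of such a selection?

Subsets with value ≥ 59, sorted by total weight:
- grapes+apples: weight 13, value 59
- grapes+apples+quinces: weight 15, value 67
Minimum weight: 13 kg.

13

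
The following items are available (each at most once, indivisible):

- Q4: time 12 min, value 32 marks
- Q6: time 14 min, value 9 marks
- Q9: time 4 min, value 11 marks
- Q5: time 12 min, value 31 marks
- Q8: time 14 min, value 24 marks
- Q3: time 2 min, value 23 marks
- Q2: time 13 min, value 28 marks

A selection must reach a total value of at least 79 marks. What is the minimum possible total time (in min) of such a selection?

Subsets with value ≥ 79, sorted by total time:
- Q4+Q5+Q3: time 26, value 86
- Q4+Q3+Q2: time 27, value 83
- Q5+Q3+Q2: time 27, value 82
Minimum time: 26 min.

26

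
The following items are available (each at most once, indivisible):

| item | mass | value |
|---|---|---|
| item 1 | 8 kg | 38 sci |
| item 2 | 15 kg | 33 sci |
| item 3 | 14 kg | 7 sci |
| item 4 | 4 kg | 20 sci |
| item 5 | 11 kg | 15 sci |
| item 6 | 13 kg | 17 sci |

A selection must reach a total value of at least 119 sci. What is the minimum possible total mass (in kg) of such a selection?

51

Subsets with value ≥ 119, sorted by total mass:
- item 1+item 2+item 4+item 5+item 6: mass 51, value 123
- item 1+item 2+item 3+item 4+item 5+item 6: mass 65, value 130
Minimum mass: 51 kg.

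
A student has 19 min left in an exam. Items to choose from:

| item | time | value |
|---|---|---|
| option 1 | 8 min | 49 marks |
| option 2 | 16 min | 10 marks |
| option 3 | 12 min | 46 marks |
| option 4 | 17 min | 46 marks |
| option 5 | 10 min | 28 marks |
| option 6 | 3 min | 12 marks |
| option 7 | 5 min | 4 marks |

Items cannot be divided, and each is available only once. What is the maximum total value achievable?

Check high-value combinations within 19 min:
- option 1+option 5: time 8+10=18, value 49+28=77
- option 1+option 6+option 7: time 8+3+5=16, value 49+12+4=65
- option 1+option 6: time 8+3=11, value 49+12=61
- option 3+option 6: time 12+3=15, value 46+12=58
Best: 77 marks.

77 marks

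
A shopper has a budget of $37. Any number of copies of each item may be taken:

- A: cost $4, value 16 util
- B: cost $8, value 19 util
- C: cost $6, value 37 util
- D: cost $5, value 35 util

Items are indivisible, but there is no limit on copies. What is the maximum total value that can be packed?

Best value-per-unit is D at 35/5; filling with it alone gives 7×35 = 245.
Optimal mix: 2×C + 5×D → cost 37, value 249.

249 util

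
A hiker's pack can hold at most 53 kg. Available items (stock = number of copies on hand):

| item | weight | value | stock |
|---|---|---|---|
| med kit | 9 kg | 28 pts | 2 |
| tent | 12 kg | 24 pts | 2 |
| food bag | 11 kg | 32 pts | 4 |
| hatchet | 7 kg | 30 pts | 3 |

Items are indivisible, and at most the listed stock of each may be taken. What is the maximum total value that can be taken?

Best selections within weight 53 and stock limits:
- 1×med kit + 2×food bag + 3×hatchet: weight 52, value 182
- 2×med kit + 1×food bag + 3×hatchet: weight 50, value 178
- 1×med kit + 1×tent + 1×food bag + 3×hatchet: weight 53, value 174
Best: 182 pts.

182 pts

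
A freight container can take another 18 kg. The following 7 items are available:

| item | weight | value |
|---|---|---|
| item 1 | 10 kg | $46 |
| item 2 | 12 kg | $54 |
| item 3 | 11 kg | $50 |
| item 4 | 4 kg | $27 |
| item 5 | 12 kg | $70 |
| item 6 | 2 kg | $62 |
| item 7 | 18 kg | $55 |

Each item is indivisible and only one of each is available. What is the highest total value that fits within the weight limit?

Check high-value combinations within 18 kg:
- item 4+item 5+item 6: weight 4+12+2=18, value 27+70+62=159
- item 2+item 4+item 6: weight 12+4+2=18, value 54+27+62=143
- item 3+item 4+item 6: weight 11+4+2=17, value 50+27+62=139
Best: $159.

$159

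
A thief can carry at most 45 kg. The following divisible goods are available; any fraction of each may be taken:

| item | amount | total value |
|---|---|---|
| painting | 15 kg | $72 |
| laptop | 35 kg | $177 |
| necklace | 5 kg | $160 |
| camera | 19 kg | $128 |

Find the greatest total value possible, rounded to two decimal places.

394.20

Take in order of value per unit:
- necklace (160/5 per unit): all 5 → value 160, running total 160.00
- camera (128/19 per unit): all 19 → value 128, running total 288.00
- laptop (177/35 per unit): 21 of 35 → value 21×177/35 = 106.2000, running total 394.20
Total 394.20.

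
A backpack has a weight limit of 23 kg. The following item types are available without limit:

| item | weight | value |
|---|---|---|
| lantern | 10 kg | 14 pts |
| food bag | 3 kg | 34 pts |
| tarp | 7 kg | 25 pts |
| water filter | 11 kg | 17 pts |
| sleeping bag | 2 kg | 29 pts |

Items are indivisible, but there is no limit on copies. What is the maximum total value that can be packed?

Best value-per-unit is sleeping bag at 29/2; filling with it alone gives 11×29 = 319.
Optimal mix: 1×food bag + 10×sleeping bag → weight 23, value 324.

324 pts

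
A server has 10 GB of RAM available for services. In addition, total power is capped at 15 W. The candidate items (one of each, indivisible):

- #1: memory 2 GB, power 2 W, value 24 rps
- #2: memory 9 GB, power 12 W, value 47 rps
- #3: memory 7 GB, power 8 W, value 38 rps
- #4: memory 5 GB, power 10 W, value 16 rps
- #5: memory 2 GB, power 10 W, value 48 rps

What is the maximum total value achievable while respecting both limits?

Feasible sets respecting both limits:
- #1+#5: memory 4, power 12, value 72
- #1+#3: memory 9, power 10, value 62
- #5: memory 2, power 10, value 48
- #2: memory 9, power 12, value 47
Best: 72 rps.

72 rps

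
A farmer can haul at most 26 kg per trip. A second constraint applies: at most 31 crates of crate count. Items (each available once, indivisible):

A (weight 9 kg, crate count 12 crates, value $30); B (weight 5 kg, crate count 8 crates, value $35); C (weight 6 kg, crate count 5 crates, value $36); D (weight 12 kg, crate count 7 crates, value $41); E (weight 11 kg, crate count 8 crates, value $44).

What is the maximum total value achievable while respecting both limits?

Feasible sets respecting both limits:
- B+C+E: weight 22, crate count 21, value 115
- B+C+D: weight 23, crate count 20, value 112
- A+C+E: weight 26, crate count 25, value 110
- A+B+E: weight 25, crate count 28, value 109
Best: $115.

$115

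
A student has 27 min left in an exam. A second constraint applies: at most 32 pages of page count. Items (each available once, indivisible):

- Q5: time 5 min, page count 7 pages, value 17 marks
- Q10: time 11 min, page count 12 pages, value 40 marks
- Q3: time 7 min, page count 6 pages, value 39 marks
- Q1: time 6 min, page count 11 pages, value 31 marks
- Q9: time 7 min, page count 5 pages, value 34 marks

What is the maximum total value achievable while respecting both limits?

121 marks

Feasible sets respecting both limits:
- Q5+Q3+Q1+Q9: time 25, page count 29, value 121
- Q10+Q3+Q9: time 25, page count 23, value 113
- Q10+Q3+Q1: time 24, page count 29, value 110
- Q10+Q1+Q9: time 24, page count 28, value 105
Best: 121 marks.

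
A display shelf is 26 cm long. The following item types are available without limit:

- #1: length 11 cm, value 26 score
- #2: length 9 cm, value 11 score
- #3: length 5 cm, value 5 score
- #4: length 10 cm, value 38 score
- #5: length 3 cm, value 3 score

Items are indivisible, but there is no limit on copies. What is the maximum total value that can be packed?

82 score

Best value-per-unit is #4 at 38/10; filling with it alone gives 2×38 = 76.
Optimal mix: 2×#4 + 2×#5 → length 26, value 82.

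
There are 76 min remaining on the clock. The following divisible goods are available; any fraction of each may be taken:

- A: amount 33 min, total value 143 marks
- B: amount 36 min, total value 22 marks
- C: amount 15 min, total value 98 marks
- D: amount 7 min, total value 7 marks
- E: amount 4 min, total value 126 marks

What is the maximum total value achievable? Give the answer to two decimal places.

Take in order of value per unit:
- E (126/4 per unit): all 4 → value 126, running total 126.00
- C (98/15 per unit): all 15 → value 98, running total 224.00
- A (143/33 per unit): all 33 → value 143, running total 367.00
- D (7/7 per unit): all 7 → value 7, running total 374.00
- B (22/36 per unit): 17 of 36 → value 17×22/36 = 10.3889, running total 384.39
Total 384.39.

384.39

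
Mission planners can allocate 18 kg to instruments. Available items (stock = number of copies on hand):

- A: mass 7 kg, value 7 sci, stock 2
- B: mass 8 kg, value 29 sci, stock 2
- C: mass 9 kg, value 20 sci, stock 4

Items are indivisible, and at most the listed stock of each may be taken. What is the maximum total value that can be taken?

Top feasible selections:
- 2×B: mass 16, value 58
- 1×B + 1×C: mass 17, value 49
Best: 58 sci.

58 sci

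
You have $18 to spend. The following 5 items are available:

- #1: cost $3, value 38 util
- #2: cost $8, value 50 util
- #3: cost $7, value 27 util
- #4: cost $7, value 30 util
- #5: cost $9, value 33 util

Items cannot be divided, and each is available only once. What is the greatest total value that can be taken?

118 util

Check high-value combinations within $18:
- #1+#2+#4: cost 3+8+7=18, value 38+50+30=118
- #1+#2+#3: cost 3+8+7=18, value 38+50+27=115
- #1+#3+#4: cost 3+7+7=17, value 38+27+30=95
- #1+#2: cost 3+8=11, value 38+50=88
- #2+#5: cost 8+9=17, value 50+33=83
Best: 118 util.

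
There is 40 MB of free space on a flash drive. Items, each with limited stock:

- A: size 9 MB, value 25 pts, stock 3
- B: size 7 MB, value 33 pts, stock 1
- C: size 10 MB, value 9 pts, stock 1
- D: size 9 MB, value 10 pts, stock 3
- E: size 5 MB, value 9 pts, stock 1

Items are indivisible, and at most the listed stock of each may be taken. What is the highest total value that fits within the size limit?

117 pts

Top feasible selections:
- 3×A + 1×B + 1×E: size 39, value 117
- 3×A + 1×B: size 34, value 108
Best: 117 pts.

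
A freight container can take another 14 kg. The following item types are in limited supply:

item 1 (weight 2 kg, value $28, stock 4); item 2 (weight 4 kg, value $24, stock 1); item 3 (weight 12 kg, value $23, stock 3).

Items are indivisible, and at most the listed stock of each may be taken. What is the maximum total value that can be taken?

Top feasible selections:
- 4×item 1 + 1×item 2: weight 12, value 136
- 4×item 1: weight 8, value 112
- 3×item 1 + 1×item 2: weight 10, value 108
Best: $136.

$136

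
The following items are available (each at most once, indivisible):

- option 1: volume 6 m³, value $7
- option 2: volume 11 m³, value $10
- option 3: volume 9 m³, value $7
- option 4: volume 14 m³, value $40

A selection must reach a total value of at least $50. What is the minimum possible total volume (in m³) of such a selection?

Subsets with value ≥ 50, sorted by total volume:
- option 2+option 4: volume 25, value 50
- option 1+option 3+option 4: volume 29, value 54
Minimum volume: 25 m³.

25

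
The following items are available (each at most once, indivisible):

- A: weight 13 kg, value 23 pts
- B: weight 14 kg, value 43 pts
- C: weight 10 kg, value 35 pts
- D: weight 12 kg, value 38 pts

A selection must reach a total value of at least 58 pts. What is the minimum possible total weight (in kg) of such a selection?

22

Subsets with value ≥ 58, sorted by total weight:
- C+D: weight 22, value 73
- A+C: weight 23, value 58
- B+C: weight 24, value 78
Minimum weight: 22 kg.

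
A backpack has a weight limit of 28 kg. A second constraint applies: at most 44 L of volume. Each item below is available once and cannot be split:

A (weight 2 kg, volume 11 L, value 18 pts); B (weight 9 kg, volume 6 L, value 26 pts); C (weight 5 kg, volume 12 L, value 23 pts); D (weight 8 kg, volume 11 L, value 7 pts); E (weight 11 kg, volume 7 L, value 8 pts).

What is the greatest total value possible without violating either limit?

Feasible sets respecting both limits:
- A+B+C+E: weight 27, volume 36, value 75
- A+B+C+D: weight 24, volume 40, value 74
- A+B+C: weight 16, volume 29, value 67
Best: 75 pts.

75 pts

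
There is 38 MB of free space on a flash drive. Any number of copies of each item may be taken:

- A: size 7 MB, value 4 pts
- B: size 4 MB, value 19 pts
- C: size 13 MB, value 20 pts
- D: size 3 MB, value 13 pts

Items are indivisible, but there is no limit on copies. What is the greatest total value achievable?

Best value-per-unit is B at 19/4; filling with it alone gives 9×19 = 171.
Optimal mix: 8×B + 2×D → size 38, value 178.

178 pts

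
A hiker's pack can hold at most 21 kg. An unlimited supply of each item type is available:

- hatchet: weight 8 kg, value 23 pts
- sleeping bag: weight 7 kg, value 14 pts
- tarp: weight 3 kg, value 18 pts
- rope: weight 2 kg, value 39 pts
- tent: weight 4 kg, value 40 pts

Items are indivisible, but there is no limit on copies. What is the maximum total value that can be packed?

Best value-per-unit is rope at 39/2, and filling with it alone uses weight 10×2=20. No mix of the others beats 10×39 = 390.

390 pts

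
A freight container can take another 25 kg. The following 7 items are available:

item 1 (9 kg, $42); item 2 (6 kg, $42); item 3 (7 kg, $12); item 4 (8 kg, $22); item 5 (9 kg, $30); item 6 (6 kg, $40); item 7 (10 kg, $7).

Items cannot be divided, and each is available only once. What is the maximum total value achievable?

Check high-value combinations within 25 kg:
- item 1+item 2+item 6: weight 9+6+6=21, value 42+42+40=124
- item 1+item 2+item 5: weight 9+6+9=24, value 42+42+30=114
- item 2+item 5+item 6: weight 6+9+6=21, value 42+30+40=112
- item 1+item 5+item 6: weight 9+9+6=24, value 42+30+40=112
- item 1+item 2+item 4: weight 9+6+8=23, value 42+42+22=106
Best: $124.

$124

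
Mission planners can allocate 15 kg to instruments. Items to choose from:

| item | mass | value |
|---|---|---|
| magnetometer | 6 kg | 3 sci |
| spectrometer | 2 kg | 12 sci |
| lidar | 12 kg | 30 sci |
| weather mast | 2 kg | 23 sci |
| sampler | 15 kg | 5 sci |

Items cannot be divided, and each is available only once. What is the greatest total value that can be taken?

This is a 0/1 knapsack; check combinations near the capacity.
- lidar+weather mast: mass 12+2=14, value 30+23=53
- spectrometer+lidar: mass 2+12=14, value 12+30=42
- magnetometer+spectrometer+weather mast: mass 6+2+2=10, value 3+12+23=38
- spectrometer+weather mast: mass 2+2=4, value 12+23=35
Best: 53 sci.

53 sci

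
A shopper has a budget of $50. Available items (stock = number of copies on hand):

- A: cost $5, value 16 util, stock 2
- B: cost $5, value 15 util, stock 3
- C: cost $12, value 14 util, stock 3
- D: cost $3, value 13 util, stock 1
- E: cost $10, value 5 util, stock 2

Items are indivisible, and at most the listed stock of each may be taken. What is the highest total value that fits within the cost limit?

109 util

Top feasible selections:
- 2×A + 3×B + 1×C + 1×D + 1×E: cost 50, value 109
- 2×A + 3×B + 2×C: cost 49, value 105
- 2×A + 3×B + 1×C + 1×D: cost 40, value 104
Best: 109 util.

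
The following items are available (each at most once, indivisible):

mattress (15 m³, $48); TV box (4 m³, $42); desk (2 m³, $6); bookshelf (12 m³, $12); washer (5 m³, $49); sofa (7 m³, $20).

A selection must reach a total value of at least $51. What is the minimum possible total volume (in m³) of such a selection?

Subsets with value ≥ 51, sorted by total volume:
- desk+washer: volume 7, value 55
- TV box+washer: volume 9, value 91
- TV box+desk+washer: volume 11, value 97
Minimum volume: 7 m³.

7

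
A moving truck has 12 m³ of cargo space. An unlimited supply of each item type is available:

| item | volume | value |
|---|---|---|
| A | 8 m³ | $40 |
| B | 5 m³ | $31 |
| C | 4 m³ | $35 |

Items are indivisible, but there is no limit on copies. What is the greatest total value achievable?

$105

Best value-per-unit is C at 35/4, and filling with it alone uses volume 3×4=12. No mix of the others beats 3×35 = 105.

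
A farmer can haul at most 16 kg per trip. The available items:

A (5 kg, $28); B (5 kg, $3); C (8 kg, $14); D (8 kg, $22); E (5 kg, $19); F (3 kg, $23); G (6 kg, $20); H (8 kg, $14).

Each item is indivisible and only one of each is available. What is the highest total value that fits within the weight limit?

Check high-value combinations within 16 kg:
- A+D+F: weight 5+8+3=16, value 28+22+23=73
- A+F+G: weight 5+3+6=14, value 28+23+20=71
- A+E+F: weight 5+5+3=13, value 28+19+23=70
Best: $73.

$73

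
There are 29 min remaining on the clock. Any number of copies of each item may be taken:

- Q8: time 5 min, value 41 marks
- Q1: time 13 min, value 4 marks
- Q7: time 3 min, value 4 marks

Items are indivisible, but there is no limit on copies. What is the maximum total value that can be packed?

Best value-per-unit is Q8 at 41/5; filling with it alone gives 5×41 = 205.
Optimal mix: 5×Q8 + 1×Q7 → time 28, value 209.

209 marks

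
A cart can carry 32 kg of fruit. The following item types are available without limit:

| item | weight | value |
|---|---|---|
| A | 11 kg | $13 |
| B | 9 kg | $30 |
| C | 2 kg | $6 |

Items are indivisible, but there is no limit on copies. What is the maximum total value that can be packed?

Best value-per-unit is B at 30/9; filling with it alone gives 3×30 = 90.
Optimal mix: 3×B + 2×C → weight 31, value 102.

$102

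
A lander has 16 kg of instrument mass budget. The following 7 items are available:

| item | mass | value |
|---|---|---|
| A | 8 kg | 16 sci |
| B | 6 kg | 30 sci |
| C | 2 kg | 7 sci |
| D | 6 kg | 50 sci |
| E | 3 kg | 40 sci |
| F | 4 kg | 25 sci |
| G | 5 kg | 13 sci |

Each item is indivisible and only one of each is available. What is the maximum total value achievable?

122 sci

Check high-value combinations within 16 kg:
- C+D+E+F: mass 2+6+3+4=15, value 7+50+40+25=122
- B+D+E: mass 6+6+3=15, value 30+50+40=120
- D+E+F: mass 6+3+4=13, value 50+40+25=115
- C+D+E+G: mass 2+6+3+5=16, value 7+50+40+13=110
Best: 122 sci.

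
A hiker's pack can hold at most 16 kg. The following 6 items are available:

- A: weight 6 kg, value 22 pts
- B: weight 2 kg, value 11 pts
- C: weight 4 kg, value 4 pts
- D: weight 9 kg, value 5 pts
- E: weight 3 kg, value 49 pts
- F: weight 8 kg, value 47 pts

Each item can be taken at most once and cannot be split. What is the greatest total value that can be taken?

Check high-value combinations within 16 kg:
- B+E+F: weight 2+3+8=13, value 11+49+47=107
- C+E+F: weight 4+3+8=15, value 4+49+47=100
- E+F: weight 3+8=11, value 49+47=96
- A+B+C+E: weight 6+2+4+3=15, value 22+11+4+49=86
- A+B+E: weight 6+2+3=11, value 22+11+49=82
Best: 107 pts.

107 pts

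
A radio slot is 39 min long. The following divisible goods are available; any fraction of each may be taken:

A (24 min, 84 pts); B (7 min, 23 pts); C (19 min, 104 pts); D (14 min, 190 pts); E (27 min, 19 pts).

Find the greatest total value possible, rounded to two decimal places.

315.00

Take in order of value per unit:
- D (190/14 per unit): all 14 → value 190, running total 190.00
- C (104/19 per unit): all 19 → value 104, running total 294.00
- A (84/24 per unit): 6 of 24 → value 6×84/24 = 21.0000, running total 315.00
Total 315.00.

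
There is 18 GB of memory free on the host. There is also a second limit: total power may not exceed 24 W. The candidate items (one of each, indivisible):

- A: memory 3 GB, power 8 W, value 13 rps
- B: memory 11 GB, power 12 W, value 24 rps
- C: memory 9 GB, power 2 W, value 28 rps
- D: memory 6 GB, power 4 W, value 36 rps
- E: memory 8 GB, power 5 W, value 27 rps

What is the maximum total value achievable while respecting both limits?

Feasible sets respecting both limits:
- A+C+D: memory 18, power 14, value 77
- A+D+E: memory 17, power 17, value 76
- C+D: memory 15, power 6, value 64
- D+E: memory 14, power 9, value 63
Best: 77 rps.

77 rps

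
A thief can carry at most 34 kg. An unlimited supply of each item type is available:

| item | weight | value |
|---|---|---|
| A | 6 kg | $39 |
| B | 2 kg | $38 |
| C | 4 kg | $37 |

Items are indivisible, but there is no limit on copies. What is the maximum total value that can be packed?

Best value-per-unit is B at 38/2, and filling with it alone uses weight 17×2=34. No mix of the others beats 17×38 = 646.

$646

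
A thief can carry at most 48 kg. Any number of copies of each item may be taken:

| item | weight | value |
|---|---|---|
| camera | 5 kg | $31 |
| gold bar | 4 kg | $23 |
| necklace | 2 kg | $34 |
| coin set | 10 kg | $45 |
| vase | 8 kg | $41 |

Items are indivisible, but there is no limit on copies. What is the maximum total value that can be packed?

$816

Best value-per-unit is necklace at 34/2, and filling with it alone uses weight 24×2=48. No mix of the others beats 24×34 = 816.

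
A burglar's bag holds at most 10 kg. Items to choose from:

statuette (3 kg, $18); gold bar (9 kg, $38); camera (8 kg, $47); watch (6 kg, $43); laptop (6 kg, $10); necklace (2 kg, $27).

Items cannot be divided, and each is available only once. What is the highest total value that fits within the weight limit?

$74

Check high-value combinations within 10 kg:
- camera+necklace: weight 8+2=10, value 47+27=74
- watch+necklace: weight 6+2=8, value 43+27=70
- statuette+watch: weight 3+6=9, value 18+43=61
Best: $74.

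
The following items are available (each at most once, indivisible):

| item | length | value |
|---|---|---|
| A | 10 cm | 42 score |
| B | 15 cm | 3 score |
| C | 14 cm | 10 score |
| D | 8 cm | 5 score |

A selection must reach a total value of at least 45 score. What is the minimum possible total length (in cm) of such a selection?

Subsets with value ≥ 45, sorted by total length:
- A+D: length 18, value 47
- A+C: length 24, value 52
- A+B: length 25, value 45
- A+C+D: length 32, value 57
Minimum length: 18 cm.

18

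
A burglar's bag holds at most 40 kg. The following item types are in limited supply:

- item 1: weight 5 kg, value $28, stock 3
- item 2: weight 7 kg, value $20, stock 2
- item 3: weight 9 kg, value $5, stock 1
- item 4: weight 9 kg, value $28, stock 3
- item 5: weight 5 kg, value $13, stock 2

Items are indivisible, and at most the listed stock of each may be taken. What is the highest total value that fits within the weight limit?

Top feasible selections:
- 3×item 1 + 1×item 2 + 2×item 4: weight 40, value 160
- 3×item 1 + 2×item 4 + 1×item 5: weight 38, value 153
- 3×item 1 + 2×item 2 + 1×item 4: weight 38, value 152
- 3×item 1 + 2×item 2 + 2×item 5: weight 39, value 150
Best: $160.

$160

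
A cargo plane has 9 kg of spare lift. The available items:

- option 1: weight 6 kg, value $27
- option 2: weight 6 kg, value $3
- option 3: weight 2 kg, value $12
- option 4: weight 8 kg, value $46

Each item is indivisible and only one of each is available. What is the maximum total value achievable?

Check high-value combinations within 9 kg:
- option 4: weight 8, value 46
- option 1+option 3: weight 6+2=8, value 27+12=39
- option 1: weight 6, value 27
- option 2+option 3: weight 6+2=8, value 3+12=15
- option 3: weight 2, value 12
Best: $46.

$46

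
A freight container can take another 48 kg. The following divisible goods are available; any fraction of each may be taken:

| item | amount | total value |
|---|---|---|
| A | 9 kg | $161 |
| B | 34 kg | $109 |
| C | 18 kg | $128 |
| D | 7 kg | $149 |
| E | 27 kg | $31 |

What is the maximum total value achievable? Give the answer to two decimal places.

482.88

Take in order of value per unit:
- D (149/7 per unit): all 7 → value 149, running total 149.00
- A (161/9 per unit): all 9 → value 161, running total 310.00
- C (128/18 per unit): all 18 → value 128, running total 438.00
- B (109/34 per unit): 14 of 34 → value 14×109/34 = 44.8824, running total 482.88
Total 482.88.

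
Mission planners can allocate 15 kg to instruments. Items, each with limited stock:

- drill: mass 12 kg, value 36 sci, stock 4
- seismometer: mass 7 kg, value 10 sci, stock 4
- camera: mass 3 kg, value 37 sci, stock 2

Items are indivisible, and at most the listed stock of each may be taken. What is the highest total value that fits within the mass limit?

84 sci

Best selections within mass 15 and stock limits:
- 1×seismometer + 2×camera: mass 13, value 84
- 2×camera: mass 6, value 74
Best: 84 sci.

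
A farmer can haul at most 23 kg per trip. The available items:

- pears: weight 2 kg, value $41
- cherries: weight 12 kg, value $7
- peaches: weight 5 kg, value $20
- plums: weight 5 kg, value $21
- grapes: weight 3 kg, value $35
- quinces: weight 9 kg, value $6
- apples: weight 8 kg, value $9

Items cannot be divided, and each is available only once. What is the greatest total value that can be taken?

Check high-value combinations within 23 kg:
- pears+peaches+plums+grapes+apples: weight 2+5+5+3+8=23, value 41+20+21+35+9=126
- pears+peaches+plums+grapes: weight 2+5+5+3=15, value 41+20+21+35=117
- pears+plums+grapes+apples: weight 2+5+3+8=18, value 41+21+35+9=106
- pears+peaches+grapes+apples: weight 2+5+3+8=18, value 41+20+35+9=105
Best: $126.

$126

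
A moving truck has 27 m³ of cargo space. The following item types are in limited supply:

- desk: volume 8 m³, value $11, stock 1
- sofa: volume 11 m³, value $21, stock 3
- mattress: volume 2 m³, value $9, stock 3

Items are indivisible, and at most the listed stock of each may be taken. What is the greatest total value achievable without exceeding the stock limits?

$60

Top feasible selections:
- 2×sofa + 2×mattress: volume 26, value 60
- 1×desk + 1×sofa + 3×mattress: volume 25, value 59
- 2×sofa + 1×mattress: volume 24, value 51
- 1×desk + 1×sofa + 2×mattress: volume 23, value 50
Best: $60.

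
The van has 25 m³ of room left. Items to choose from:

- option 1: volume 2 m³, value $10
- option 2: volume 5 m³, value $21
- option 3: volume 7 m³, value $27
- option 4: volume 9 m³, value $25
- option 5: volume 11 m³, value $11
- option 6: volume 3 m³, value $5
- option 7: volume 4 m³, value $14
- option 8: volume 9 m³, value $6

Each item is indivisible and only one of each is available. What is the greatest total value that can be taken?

$87

Check high-value combinations within 25 m³:
- option 2+option 3+option 4+option 7: volume 5+7+9+4=25, value 21+27+25+14=87
- option 1+option 2+option 3+option 4: volume 2+5+7+9=23, value 10+21+27+25=83
- option 1+option 3+option 4+option 6+option 7: volume 2+7+9+3+4=25, value 10+27+25+5+14=81
- option 2+option 3+option 4+option 6: volume 5+7+9+3=24, value 21+27+25+5=78
Best: $87.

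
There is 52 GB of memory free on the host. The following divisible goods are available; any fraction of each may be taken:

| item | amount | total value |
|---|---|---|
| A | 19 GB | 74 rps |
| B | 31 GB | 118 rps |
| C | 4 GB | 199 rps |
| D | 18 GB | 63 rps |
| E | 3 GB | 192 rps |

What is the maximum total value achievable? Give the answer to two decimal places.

563.97

Take in order of value per unit:
- E (192/3 per unit): all 3 → value 192, running total 192.00
- C (199/4 per unit): all 4 → value 199, running total 391.00
- A (74/19 per unit): all 19 → value 74, running total 465.00
- B (118/31 per unit): 26 of 31 → value 26×118/31 = 98.9677, running total 563.97
Total 563.97.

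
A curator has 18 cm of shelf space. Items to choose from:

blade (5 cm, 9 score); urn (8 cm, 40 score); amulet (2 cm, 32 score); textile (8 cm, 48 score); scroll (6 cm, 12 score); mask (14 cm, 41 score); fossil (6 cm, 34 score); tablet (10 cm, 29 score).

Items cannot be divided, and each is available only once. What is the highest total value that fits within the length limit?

120 score

Check high-value combinations within 18 cm:
- urn+amulet+textile: length 8+2+8=18, value 40+32+48=120
- amulet+textile+fossil: length 2+8+6=16, value 32+48+34=114
- urn+amulet+fossil: length 8+2+6=16, value 40+32+34=106
Best: 120 score.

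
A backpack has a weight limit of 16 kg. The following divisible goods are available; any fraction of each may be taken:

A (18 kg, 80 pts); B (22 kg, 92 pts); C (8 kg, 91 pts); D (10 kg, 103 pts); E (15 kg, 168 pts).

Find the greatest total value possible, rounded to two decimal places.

Take in order of value per unit:
- C (91/8 per unit): all 8 → value 91, running total 91.00
- E (168/15 per unit): 8 of 15 → value 8×168/15 = 89.6000, running total 180.60
Total 180.60.

180.60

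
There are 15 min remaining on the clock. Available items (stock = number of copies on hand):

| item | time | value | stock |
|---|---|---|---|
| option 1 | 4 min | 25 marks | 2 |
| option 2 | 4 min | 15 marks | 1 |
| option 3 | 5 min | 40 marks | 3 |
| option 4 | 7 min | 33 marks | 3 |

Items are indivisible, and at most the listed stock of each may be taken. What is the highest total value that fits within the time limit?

120 marks

Top feasible selections:
- 3×option 3: time 15, value 120
- 1×option 1 + 2×option 3: time 14, value 105
Best: 120 marks.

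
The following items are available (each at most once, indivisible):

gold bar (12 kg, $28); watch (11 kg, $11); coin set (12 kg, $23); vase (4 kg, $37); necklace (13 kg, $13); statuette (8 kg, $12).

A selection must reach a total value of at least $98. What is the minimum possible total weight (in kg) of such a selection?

36

Subsets with value ≥ 98, sorted by total weight:
- gold bar+coin set+vase+statuette: weight 36, value 100
- gold bar+watch+coin set+vase: weight 39, value 99
- gold bar+coin set+vase+necklace: weight 41, value 101
- gold bar+watch+coin set+vase+statuette: weight 47, value 111
Minimum weight: 36 kg.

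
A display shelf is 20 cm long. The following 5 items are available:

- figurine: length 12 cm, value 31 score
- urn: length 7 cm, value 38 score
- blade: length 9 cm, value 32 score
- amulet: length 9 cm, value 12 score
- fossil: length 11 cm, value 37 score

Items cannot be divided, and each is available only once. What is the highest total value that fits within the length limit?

Check high-value combinations within 20 cm:
- urn+fossil: length 7+11=18, value 38+37=75
- urn+blade: length 7+9=16, value 38+32=70
- figurine+urn: length 12+7=19, value 31+38=69
- blade+fossil: length 9+11=20, value 32+37=69
Best: 75 score.

75 score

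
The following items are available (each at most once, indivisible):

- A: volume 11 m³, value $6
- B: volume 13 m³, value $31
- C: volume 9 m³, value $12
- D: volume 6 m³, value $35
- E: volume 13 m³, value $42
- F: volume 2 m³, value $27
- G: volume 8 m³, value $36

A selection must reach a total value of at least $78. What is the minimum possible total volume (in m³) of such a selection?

16

Subsets with value ≥ 78, sorted by total volume:
- D+F+G: volume 16, value 98
- D+E+F: volume 21, value 104
Minimum volume: 16 m³.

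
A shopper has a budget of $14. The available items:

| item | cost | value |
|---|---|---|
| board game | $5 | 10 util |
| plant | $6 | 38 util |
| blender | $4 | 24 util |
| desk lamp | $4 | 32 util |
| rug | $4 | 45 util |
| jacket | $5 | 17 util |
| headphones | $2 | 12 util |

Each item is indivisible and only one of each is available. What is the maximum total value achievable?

115 util

Check high-value combinations within $14:
- plant+desk lamp+rug: cost 6+4+4=14, value 38+32+45=115
- blender+desk lamp+rug+headphones: cost 4+4+4+2=14, value 24+32+45+12=113
- plant+blender+rug: cost 6+4+4=14, value 38+24+45=107
- blender+desk lamp+rug: cost 4+4+4=12, value 24+32+45=101
- plant+rug+headphones: cost 6+4+2=12, value 38+45+12=95
Best: 115 util.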